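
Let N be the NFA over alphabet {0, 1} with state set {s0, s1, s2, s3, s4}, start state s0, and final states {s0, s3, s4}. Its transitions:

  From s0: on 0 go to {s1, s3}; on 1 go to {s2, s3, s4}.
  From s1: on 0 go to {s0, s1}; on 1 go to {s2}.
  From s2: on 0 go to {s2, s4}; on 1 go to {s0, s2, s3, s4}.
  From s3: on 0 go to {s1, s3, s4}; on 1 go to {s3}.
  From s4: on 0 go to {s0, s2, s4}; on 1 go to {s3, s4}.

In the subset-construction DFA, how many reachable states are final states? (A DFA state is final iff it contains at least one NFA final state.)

8

Start state of the DFA: {s0}.
{s0} --0--> {s1, s3}  [new]
{s0} --1--> {s2, s3, s4}  [new]
{s1, s3} --0--> {s0, s1, s3, s4}  [new]
{s1, s3} --1--> {s2, s3}  [new]
{s2, s3, s4} --0--> {s0, s1, s2, s3, s4}  [new]
{s2, s3, s4} --1--> {s0, s2, s3, s4}  [new]
{s0, s1, s3, s4} --0--> {s0, s1, s2, s3, s4}  [seen]
{s0, s1, s3, s4} --1--> {s2, s3, s4}  [seen]
{s2, s3} --0--> {s1, s2, s3, s4}  [new]
{s2, s3} --1--> {s0, s2, s3, s4}  [seen]
{s0, s1, s2, s3, s4} --0--> {s0, s1, s2, s3, s4}  [seen]
{s0, s1, s2, s3, s4} --1--> {s0, s2, s3, s4}  [seen]
{s0, s2, s3, s4} --0--> {s0, s1, s2, s3, s4}  [seen]
{s0, s2, s3, s4} --1--> {s0, s2, s3, s4}  [seen]
{s1, s2, s3, s4} --0--> {s0, s1, s2, s3, s4}  [seen]
{s1, s2, s3, s4} --1--> {s0, s2, s3, s4}  [seen]
Reachable DFA states: {s0}, {s1, s3}, {s2, s3, s4}, {s0, s1, s3, s4}, {s2, s3}, {s0, s1, s2, s3, s4}, {s0, s2, s3, s4}, {s1, s2, s3, s4}.
Accepting DFA states (contain an NFA accepting state): {s0}, {s1, s3}, {s2, s3, s4}, {s0, s1, s3, s4}, {s2, s3}, {s0, s1, s2, s3, s4}, {s0, s2, s3, s4}, {s1, s2, s3, s4}.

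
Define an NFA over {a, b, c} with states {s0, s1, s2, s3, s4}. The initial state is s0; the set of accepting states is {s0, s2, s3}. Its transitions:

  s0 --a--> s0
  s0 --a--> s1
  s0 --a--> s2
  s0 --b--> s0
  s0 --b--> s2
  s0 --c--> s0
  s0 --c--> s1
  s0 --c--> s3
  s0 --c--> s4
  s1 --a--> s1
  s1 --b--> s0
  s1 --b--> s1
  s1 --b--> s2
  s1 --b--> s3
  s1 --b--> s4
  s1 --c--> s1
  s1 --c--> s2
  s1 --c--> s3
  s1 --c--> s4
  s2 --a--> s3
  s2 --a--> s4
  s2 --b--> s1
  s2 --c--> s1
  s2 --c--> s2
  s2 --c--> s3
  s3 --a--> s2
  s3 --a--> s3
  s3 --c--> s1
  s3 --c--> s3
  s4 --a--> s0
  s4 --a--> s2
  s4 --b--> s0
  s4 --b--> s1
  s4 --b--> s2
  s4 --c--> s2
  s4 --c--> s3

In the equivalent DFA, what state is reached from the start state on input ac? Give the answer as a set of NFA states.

{s0, s1, s2, s3, s4}

Start: {s0}.
δ(s0,a) = {s0, s1, s2}.
Union: {s0, s1, s2}.
After a: {s0, s1, s2}.
δ(s0,c) = {s0, s1, s3, s4}; δ(s1,c) = {s1, s2, s3, s4}; δ(s2,c) = {s1, s2, s3}.
Union: {s0, s1, s2, s3, s4}.
After c: {s0, s1, s2, s3, s4}.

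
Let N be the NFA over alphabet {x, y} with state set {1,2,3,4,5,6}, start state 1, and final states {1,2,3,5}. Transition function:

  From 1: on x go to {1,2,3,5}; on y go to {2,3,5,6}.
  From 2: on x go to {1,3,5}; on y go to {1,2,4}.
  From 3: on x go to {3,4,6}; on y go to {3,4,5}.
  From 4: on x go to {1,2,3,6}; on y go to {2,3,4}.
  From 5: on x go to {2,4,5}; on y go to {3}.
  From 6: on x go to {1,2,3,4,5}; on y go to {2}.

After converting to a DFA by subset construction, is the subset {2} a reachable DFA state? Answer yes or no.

no

Start state of the DFA: {1}.
{1} --x--> {1,2,3,5}  [new]
{1} --y--> {2,3,5,6}  [new]
{1,2,3,5} --x--> {1,2,3,4,5,6}  [new]
{1,2,3,5} --y--> {1,2,3,4,5,6}  [seen]
{2,3,5,6} --x--> {1,2,3,4,5,6}  [seen]
{2,3,5,6} --y--> {1,2,3,4,5}  [new]
{1,2,3,4,5,6} --x--> {1,2,3,4,5,6}  [seen]
{1,2,3,4,5,6} --y--> {1,2,3,4,5,6}  [seen]
{1,2,3,4,5} --x--> {1,2,3,4,5,6}  [seen]
{1,2,3,4,5} --y--> {1,2,3,4,5,6}  [seen]
Reachable DFA states: {1}, {1,2,3,5}, {2,3,5,6}, {1,2,3,4,5,6}, {1,2,3,4,5}.
{2} is not among them.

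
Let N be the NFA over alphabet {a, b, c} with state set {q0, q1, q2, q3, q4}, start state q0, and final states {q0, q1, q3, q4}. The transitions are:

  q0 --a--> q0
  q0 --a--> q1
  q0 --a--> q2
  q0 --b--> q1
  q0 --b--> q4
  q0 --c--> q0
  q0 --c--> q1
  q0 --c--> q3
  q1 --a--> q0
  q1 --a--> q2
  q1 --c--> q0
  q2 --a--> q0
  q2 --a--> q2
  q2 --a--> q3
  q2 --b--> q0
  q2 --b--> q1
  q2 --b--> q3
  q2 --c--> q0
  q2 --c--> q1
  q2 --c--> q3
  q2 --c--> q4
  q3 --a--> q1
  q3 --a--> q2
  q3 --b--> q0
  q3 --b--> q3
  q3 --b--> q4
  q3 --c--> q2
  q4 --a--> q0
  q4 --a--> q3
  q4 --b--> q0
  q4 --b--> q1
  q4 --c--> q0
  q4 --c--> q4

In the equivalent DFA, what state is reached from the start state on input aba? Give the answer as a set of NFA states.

{q0, q1, q2, q3}

Start: {q0}.
δ(q0,a) = {q0, q1, q2}.
Union: {q0, q1, q2}.
After a: {q0, q1, q2}.
δ(q0,b) = {q1, q4}; δ(q1,b) = ∅; δ(q2,b) = {q0, q1, q3}.
Union: {q0, q1, q3, q4}.
After b: {q0, q1, q3, q4}.
δ(q0,a) = {q0, q1, q2}; δ(q1,a) = {q0, q2}; δ(q3,a) = {q1, q2}; δ(q4,a) = {q0, q3}.
Union: {q0, q1, q2, q3}.
After a: {q0, q1, q2, q3}.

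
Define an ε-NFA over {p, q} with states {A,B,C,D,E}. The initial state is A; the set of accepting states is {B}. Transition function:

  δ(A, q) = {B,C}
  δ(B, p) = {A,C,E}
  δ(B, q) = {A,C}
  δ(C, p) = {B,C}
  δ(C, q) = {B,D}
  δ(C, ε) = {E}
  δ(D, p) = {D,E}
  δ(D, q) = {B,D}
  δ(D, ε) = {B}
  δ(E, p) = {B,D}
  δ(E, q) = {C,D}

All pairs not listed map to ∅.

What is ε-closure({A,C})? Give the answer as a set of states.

Begin with {A,C}.
C →ε {E}; add E.
ε-closure = {A,C,E}.

{A,C,E}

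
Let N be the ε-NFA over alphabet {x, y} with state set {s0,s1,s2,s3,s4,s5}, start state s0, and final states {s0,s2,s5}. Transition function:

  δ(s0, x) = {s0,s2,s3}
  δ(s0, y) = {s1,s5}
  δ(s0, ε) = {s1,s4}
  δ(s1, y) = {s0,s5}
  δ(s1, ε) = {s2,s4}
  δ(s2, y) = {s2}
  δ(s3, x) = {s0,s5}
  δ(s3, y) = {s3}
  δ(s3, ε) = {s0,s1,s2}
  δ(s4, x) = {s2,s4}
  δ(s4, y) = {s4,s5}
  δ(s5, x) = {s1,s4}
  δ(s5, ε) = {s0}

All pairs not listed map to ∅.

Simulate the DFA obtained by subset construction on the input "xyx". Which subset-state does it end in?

Start: {s0,s1,s2,s4}.
δ(s0,x) = {s0,s2,s3}; δ(s1,x) = ∅; δ(s2,x) = ∅; δ(s4,x) = {s2,s4}.
Union: {s0,s2,s3,s4}.
ε-closure gives {s0,s1,s2,s3,s4}.
After x: {s0,s1,s2,s3,s4}.
δ(s0,y) = {s1,s5}; δ(s1,y) = {s0,s5}; δ(s2,y) = {s2}; δ(s3,y) = {s3}; δ(s4,y) = {s4,s5}.
Union: {s0,s1,s2,s3,s4,s5}.
After y: {s0,s1,s2,s3,s4,s5}.
δ(s0,x) = {s0,s2,s3}; δ(s1,x) = ∅; δ(s2,x) = ∅; δ(s3,x) = {s0,s5}; δ(s4,x) = {s2,s4}; δ(s5,x) = {s1,s4}.
Union: {s0,s1,s2,s3,s4,s5}.
After x: {s0,s1,s2,s3,s4,s5}.

{s0,s1,s2,s3,s4,s5}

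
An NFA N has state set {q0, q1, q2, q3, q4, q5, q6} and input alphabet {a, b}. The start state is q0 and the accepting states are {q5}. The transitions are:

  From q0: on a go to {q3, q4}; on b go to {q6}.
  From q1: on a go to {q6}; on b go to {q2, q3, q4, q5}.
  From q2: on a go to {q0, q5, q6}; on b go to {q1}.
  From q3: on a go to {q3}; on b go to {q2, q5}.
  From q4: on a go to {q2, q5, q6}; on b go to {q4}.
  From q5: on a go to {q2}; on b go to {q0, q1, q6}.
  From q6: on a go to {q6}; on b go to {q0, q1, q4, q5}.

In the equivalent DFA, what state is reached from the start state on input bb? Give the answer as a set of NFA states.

{q0, q1, q4, q5}

Start: {q0}.
δ(q0,b) = {q6}.
Union: {q6}.
After b: {q6}.
δ(q6,b) = {q0, q1, q4, q5}.
Union: {q0, q1, q4, q5}.
After b: {q0, q1, q4, q5}.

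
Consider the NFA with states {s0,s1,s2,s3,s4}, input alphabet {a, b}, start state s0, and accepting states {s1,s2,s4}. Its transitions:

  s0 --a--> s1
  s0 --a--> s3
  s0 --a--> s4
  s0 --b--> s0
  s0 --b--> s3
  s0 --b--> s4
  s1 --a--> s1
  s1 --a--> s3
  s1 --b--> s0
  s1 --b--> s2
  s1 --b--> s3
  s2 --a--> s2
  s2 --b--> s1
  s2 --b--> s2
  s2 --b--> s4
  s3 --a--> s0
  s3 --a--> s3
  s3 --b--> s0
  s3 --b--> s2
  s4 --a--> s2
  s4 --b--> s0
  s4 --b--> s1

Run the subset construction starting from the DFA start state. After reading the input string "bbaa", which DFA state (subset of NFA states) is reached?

{s0,s1,s2,s3,s4}

Start: {s0}.
δ(s0,b) = {s0,s3,s4}.
Union: {s0,s3,s4}.
After b: {s0,s3,s4}.
δ(s0,b) = {s0,s3,s4}; δ(s3,b) = {s0,s2}; δ(s4,b) = {s0,s1}.
Union: {s0,s1,s2,s3,s4}.
After b: {s0,s1,s2,s3,s4}.
δ(s0,a) = {s1,s3,s4}; δ(s1,a) = {s1,s3}; δ(s2,a) = {s2}; δ(s3,a) = {s0,s3}; δ(s4,a) = {s2}.
Union: {s0,s1,s2,s3,s4}.
After a: {s0,s1,s2,s3,s4}.
δ(s0,a) = {s1,s3,s4}; δ(s1,a) = {s1,s3}; δ(s2,a) = {s2}; δ(s3,a) = {s0,s3}; δ(s4,a) = {s2}.
Union: {s0,s1,s2,s3,s4}.
After a: {s0,s1,s2,s3,s4}.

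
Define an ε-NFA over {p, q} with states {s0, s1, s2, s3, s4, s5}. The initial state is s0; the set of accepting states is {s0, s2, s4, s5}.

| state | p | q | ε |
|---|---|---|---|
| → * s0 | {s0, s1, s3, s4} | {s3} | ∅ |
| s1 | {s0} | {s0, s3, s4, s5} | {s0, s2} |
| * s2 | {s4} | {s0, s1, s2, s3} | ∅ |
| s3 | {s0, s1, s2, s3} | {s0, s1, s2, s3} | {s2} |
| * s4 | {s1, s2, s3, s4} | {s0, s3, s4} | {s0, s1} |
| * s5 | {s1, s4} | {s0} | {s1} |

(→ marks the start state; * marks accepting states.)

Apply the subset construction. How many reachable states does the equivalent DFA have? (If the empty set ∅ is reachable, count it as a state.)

5

Start state of the DFA: {s0} (ε-closure of the NFA start).
{s0} --p--> {s0, s1, s2, s3, s4}  [new]
{s0} --q--> {s2, s3}  [new]
{s0, s1, s2, s3, s4} --p--> {s0, s1, s2, s3, s4}  [seen]
{s0, s1, s2, s3, s4} --q--> {s0, s1, s2, s3, s4, s5}  [new]
{s2, s3} --p--> {s0, s1, s2, s3, s4}  [seen]
{s2, s3} --q--> {s0, s1, s2, s3}  [new]
{s0, s1, s2, s3, s4, s5} --p--> {s0, s1, s2, s3, s4}  [seen]
{s0, s1, s2, s3, s4, s5} --q--> {s0, s1, s2, s3, s4, s5}  [seen]
{s0, s1, s2, s3} --p--> {s0, s1, s2, s3, s4}  [seen]
{s0, s1, s2, s3} --q--> {s0, s1, s2, s3, s4, s5}  [seen]
Reachable DFA states: {s0}, {s0, s1, s2, s3, s4}, {s2, s3}, {s0, s1, s2, s3, s4, s5}, {s0, s1, s2, s3}.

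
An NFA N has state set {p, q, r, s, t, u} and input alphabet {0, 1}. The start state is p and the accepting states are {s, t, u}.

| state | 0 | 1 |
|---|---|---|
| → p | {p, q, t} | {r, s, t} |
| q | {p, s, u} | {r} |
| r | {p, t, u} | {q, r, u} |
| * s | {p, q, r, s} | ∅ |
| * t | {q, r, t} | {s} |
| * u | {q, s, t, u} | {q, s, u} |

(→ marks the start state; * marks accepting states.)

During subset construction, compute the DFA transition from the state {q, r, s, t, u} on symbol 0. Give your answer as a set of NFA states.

δ(q,0) = {p, s, u}; δ(r,0) = {p, t, u}; δ(s,0) = {p, q, r, s}; δ(t,0) = {q, r, t}; δ(u,0) = {q, s, t, u}.
Union: {p, q, r, s, t, u}.

{p, q, r, s, t, u}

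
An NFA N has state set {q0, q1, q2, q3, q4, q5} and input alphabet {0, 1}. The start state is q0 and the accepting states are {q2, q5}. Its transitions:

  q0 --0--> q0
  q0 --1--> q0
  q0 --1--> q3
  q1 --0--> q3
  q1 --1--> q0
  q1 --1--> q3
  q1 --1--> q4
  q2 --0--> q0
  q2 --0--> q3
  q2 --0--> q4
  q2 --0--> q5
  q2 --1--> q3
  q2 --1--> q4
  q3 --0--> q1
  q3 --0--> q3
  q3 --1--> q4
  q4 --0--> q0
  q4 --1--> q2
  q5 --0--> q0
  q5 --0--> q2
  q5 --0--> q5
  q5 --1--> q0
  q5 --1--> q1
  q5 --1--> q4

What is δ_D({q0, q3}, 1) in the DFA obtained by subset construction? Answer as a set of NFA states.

δ(q0,1) = {q0, q3}; δ(q3,1) = {q4}.
Union: {q0, q3, q4}.

{q0, q3, q4}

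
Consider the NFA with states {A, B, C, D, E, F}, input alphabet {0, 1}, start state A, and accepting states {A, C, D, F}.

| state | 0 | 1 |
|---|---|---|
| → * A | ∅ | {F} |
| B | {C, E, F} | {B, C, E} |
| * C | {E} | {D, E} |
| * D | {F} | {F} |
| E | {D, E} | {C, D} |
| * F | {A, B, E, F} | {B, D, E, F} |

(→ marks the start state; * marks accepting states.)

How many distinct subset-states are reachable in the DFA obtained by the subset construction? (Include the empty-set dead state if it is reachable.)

7

Start state of the DFA: {A}.
{A} --0--> ∅  [new]
{A} --1--> {F}  [new]
∅ --0--> ∅  [seen]
∅ --1--> ∅  [seen]
{F} --0--> {A, B, E, F}  [new]
{F} --1--> {B, D, E, F}  [new]
{A, B, E, F} --0--> {A, B, C, D, E, F}  [new]
{A, B, E, F} --1--> {B, C, D, E, F}  [new]
{B, D, E, F} --0--> {A, B, C, D, E, F}  [seen]
{B, D, E, F} --1--> {B, C, D, E, F}  [seen]
{A, B, C, D, E, F} --0--> {A, B, C, D, E, F}  [seen]
{A, B, C, D, E, F} --1--> {B, C, D, E, F}  [seen]
{B, C, D, E, F} --0--> {A, B, C, D, E, F}  [seen]
{B, C, D, E, F} --1--> {B, C, D, E, F}  [seen]
Reachable DFA states: {A}, ∅, {F}, {A, B, E, F}, {B, D, E, F}, {A, B, C, D, E, F}, {B, C, D, E, F}.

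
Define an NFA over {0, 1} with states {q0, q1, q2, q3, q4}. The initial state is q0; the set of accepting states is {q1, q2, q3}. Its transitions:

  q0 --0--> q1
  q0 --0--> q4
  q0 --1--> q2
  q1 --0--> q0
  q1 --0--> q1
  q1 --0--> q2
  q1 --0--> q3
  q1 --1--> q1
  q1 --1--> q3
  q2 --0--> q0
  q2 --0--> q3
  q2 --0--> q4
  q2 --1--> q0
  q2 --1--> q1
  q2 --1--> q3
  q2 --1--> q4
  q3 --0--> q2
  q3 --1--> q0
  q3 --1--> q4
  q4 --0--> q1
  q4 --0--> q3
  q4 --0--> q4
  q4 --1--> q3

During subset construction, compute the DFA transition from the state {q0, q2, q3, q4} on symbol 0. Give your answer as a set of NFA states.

{q0, q1, q2, q3, q4}

δ(q0,0) = {q1, q4}; δ(q2,0) = {q0, q3, q4}; δ(q3,0) = {q2}; δ(q4,0) = {q1, q3, q4}.
Union: {q0, q1, q2, q3, q4}.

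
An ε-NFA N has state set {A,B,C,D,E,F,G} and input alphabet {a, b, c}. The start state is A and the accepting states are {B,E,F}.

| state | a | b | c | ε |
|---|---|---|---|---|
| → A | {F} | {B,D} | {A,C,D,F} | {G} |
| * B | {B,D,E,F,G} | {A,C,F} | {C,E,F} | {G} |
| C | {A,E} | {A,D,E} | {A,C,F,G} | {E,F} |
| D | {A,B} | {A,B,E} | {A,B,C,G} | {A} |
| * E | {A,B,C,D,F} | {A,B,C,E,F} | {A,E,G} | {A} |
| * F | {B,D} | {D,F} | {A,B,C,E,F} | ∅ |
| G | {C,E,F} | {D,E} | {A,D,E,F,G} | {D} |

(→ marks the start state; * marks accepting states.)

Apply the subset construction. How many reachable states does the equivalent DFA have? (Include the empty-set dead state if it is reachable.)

Start state of the DFA: {A,D,G} (ε-closure of the NFA start).
{A,D,G} --a--> {A,B,C,D,E,F,G}  [new]
{A,D,G} --b--> {A,B,D,E,G}  [new]
{A,D,G} --c--> {A,B,C,D,E,F,G}  [seen]
{A,B,C,D,E,F,G} --a--> {A,B,C,D,E,F,G}  [seen]
{A,B,C,D,E,F,G} --b--> {A,B,C,D,E,F,G}  [seen]
{A,B,C,D,E,F,G} --c--> {A,B,C,D,E,F,G}  [seen]
{A,B,D,E,G} --a--> {A,B,C,D,E,F,G}  [seen]
{A,B,D,E,G} --b--> {A,B,C,D,E,F,G}  [seen]
{A,B,D,E,G} --c--> {A,B,C,D,E,F,G}  [seen]
Reachable DFA states: {A,D,G}, {A,B,C,D,E,F,G}, {A,B,D,E,G}.

3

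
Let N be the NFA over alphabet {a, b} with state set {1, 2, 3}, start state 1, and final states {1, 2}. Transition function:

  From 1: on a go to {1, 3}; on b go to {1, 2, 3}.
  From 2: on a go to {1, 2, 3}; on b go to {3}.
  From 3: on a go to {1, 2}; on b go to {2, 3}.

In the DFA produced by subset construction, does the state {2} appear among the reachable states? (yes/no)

no

Start state of the DFA: {1}.
{1} --a--> {1, 3}  [new]
{1} --b--> {1, 2, 3}  [new]
{1, 3} --a--> {1, 2, 3}  [seen]
{1, 3} --b--> {1, 2, 3}  [seen]
{1, 2, 3} --a--> {1, 2, 3}  [seen]
{1, 2, 3} --b--> {1, 2, 3}  [seen]
Reachable DFA states: {1}, {1, 3}, {1, 2, 3}.
{2} is not among them.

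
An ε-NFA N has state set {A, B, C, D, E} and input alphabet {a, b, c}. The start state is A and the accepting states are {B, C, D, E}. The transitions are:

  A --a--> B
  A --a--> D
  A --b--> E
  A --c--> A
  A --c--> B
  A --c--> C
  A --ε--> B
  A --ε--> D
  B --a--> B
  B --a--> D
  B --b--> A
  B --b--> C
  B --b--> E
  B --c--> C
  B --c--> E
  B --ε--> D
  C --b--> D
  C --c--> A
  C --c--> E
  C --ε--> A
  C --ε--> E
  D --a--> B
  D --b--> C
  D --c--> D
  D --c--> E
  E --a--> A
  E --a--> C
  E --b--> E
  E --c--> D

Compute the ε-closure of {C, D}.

Begin with {C, D}.
C →ε {A, E}; add A, E.
A →ε {B, D}; add B.
ε-closure = {A, B, C, D, E}.

{A, B, C, D, E}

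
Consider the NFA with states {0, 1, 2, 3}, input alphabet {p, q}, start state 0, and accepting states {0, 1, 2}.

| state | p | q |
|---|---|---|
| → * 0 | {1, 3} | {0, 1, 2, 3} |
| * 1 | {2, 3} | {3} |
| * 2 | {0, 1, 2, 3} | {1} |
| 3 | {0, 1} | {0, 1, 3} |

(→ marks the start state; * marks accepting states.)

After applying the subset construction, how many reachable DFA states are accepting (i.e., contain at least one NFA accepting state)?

Start state of the DFA: {0}.
{0} --p--> {1, 3}  [new]
{0} --q--> {0, 1, 2, 3}  [new]
{1, 3} --p--> {0, 1, 2, 3}  [seen]
{1, 3} --q--> {0, 1, 3}  [new]
{0, 1, 2, 3} --p--> {0, 1, 2, 3}  [seen]
{0, 1, 2, 3} --q--> {0, 1, 2, 3}  [seen]
{0, 1, 3} --p--> {0, 1, 2, 3}  [seen]
{0, 1, 3} --q--> {0, 1, 2, 3}  [seen]
Reachable DFA states: {0}, {1, 3}, {0, 1, 2, 3}, {0, 1, 3}.
Accepting DFA states (contain an NFA accepting state): {0}, {1, 3}, {0, 1, 2, 3}, {0, 1, 3}.

4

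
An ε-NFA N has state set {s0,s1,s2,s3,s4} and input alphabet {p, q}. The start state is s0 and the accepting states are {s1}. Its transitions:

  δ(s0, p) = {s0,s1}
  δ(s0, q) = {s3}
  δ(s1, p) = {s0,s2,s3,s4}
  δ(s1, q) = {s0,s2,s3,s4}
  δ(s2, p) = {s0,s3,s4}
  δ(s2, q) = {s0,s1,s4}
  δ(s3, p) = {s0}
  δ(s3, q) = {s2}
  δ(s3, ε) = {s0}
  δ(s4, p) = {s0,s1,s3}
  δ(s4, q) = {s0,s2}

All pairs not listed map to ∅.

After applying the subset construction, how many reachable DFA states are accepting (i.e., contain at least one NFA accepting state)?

Start state of the DFA: {s0} (ε-closure of the NFA start).
{s0} --p--> {s0,s1}  [new]
{s0} --q--> {s0,s3}  [new]
{s0,s1} --p--> {s0,s1,s2,s3,s4}  [new]
{s0,s1} --q--> {s0,s2,s3,s4}  [new]
{s0,s3} --p--> {s0,s1}  [seen]
{s0,s3} --q--> {s0,s2,s3}  [new]
{s0,s1,s2,s3,s4} --p--> {s0,s1,s2,s3,s4}  [seen]
{s0,s1,s2,s3,s4} --q--> {s0,s1,s2,s3,s4}  [seen]
{s0,s2,s3,s4} --p--> {s0,s1,s3,s4}  [new]
{s0,s2,s3,s4} --q--> {s0,s1,s2,s3,s4}  [seen]
{s0,s2,s3} --p--> {s0,s1,s3,s4}  [seen]
{s0,s2,s3} --q--> {s0,s1,s2,s3,s4}  [seen]
{s0,s1,s3,s4} --p--> {s0,s1,s2,s3,s4}  [seen]
{s0,s1,s3,s4} --q--> {s0,s2,s3,s4}  [seen]
Reachable DFA states: {s0}, {s0,s1}, {s0,s3}, {s0,s1,s2,s3,s4}, {s0,s2,s3,s4}, {s0,s2,s3}, {s0,s1,s3,s4}.
Accepting DFA states (contain an NFA accepting state): {s0,s1}, {s0,s1,s2,s3,s4}, {s0,s1,s3,s4}.

3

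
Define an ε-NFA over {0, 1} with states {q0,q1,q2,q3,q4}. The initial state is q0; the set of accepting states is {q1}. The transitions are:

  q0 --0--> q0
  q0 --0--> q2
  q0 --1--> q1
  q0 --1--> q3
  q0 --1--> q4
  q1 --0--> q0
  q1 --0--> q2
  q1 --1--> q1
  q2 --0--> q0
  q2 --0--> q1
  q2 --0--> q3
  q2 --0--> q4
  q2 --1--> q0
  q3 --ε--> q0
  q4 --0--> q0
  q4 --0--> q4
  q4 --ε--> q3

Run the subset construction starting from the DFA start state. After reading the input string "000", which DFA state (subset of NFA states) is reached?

Start: {q0}.
δ(q0,0) = {q0,q2}.
Union: {q0,q2}.
After 0: {q0,q2}.
δ(q0,0) = {q0,q2}; δ(q2,0) = {q0,q1,q3,q4}.
Union: {q0,q1,q2,q3,q4}.
After 0: {q0,q1,q2,q3,q4}.
δ(q0,0) = {q0,q2}; δ(q1,0) = {q0,q2}; δ(q2,0) = {q0,q1,q3,q4}; δ(q3,0) = ∅; δ(q4,0) = {q0,q4}.
Union: {q0,q1,q2,q3,q4}.
After 0: {q0,q1,q2,q3,q4}.

{q0,q1,q2,q3,q4}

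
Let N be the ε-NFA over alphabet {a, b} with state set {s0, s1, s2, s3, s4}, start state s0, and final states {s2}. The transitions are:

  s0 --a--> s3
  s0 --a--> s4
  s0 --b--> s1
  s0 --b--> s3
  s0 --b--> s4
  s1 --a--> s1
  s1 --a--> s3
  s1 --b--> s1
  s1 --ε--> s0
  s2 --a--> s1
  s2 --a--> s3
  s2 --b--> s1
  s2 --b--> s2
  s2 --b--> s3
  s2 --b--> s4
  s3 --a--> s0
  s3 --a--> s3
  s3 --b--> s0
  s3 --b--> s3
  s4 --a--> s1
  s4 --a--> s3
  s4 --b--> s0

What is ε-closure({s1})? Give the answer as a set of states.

Begin with {s1}.
s1 →ε {s0}; add s0.
ε-closure = {s0, s1}.

{s0, s1}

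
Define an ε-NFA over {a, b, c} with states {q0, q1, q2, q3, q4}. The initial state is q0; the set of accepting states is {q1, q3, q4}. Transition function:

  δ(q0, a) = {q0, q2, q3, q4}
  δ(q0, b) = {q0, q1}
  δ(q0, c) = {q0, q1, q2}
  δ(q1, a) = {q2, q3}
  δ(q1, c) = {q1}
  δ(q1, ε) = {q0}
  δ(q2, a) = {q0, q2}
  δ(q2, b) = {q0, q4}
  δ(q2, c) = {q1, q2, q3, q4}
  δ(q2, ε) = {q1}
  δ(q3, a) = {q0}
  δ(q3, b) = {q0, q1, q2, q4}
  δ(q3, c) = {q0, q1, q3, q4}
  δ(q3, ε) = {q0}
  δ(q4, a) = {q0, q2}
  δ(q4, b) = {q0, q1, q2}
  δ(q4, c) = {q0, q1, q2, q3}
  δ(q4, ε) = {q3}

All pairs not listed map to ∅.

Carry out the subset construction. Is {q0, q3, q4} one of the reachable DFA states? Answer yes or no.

no

Start state of the DFA: {q0} (ε-closure of the NFA start).
{q0} --a--> {q0, q1, q2, q3, q4}  [new]
{q0} --b--> {q0, q1}  [new]
{q0} --c--> {q0, q1, q2}  [new]
{q0, q1, q2, q3, q4} --a--> {q0, q1, q2, q3, q4}  [seen]
{q0, q1, q2, q3, q4} --b--> {q0, q1, q2, q3, q4}  [seen]
{q0, q1, q2, q3, q4} --c--> {q0, q1, q2, q3, q4}  [seen]
{q0, q1} --a--> {q0, q1, q2, q3, q4}  [seen]
{q0, q1} --b--> {q0, q1}  [seen]
{q0, q1} --c--> {q0, q1, q2}  [seen]
{q0, q1, q2} --a--> {q0, q1, q2, q3, q4}  [seen]
{q0, q1, q2} --b--> {q0, q1, q3, q4}  [new]
{q0, q1, q2} --c--> {q0, q1, q2, q3, q4}  [seen]
{q0, q1, q3, q4} --a--> {q0, q1, q2, q3, q4}  [seen]
{q0, q1, q3, q4} --b--> {q0, q1, q2, q3, q4}  [seen]
{q0, q1, q3, q4} --c--> {q0, q1, q2, q3, q4}  [seen]
Reachable DFA states: {q0}, {q0, q1, q2, q3, q4}, {q0, q1}, {q0, q1, q2}, {q0, q1, q3, q4}.
{q0, q3, q4} is not among them.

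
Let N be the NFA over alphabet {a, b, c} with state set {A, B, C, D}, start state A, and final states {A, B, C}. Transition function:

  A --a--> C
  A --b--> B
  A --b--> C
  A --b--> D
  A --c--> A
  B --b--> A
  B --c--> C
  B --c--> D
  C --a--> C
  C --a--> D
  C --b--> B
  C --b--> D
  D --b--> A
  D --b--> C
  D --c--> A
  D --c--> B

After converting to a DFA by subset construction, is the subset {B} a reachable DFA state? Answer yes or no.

no

Start state of the DFA: {A}.
{A} --a--> {C}  [new]
{A} --b--> {B, C, D}  [new]
{A} --c--> {A}  [seen]
{C} --a--> {C, D}  [new]
{C} --b--> {B, D}  [new]
{C} --c--> ∅  [new]
{B, C, D} --a--> {C, D}  [seen]
{B, C, D} --b--> {A, B, C, D}  [new]
{B, C, D} --c--> {A, B, C, D}  [seen]
{C, D} --a--> {C, D}  [seen]
{C, D} --b--> {A, B, C, D}  [seen]
{C, D} --c--> {A, B}  [new]
{B, D} --a--> ∅  [seen]
{B, D} --b--> {A, C}  [new]
{B, D} --c--> {A, B, C, D}  [seen]
∅ --a--> ∅  [seen]
∅ --b--> ∅  [seen]
∅ --c--> ∅  [seen]
{A, B, C, D} --a--> {C, D}  [seen]
{A, B, C, D} --b--> {A, B, C, D}  [seen]
{A, B, C, D} --c--> {A, B, C, D}  [seen]
{A, B} --a--> {C}  [seen]
{A, B} --b--> {A, B, C, D}  [seen]
{A, B} --c--> {A, C, D}  [new]
{A, C} --a--> {C, D}  [seen]
{A, C} --b--> {B, C, D}  [seen]
{A, C} --c--> {A}  [seen]
{A, C, D} --a--> {C, D}  [seen]
{A, C, D} --b--> {A, B, C, D}  [seen]
{A, C, D} --c--> {A, B}  [seen]
Reachable DFA states: {A}, {C}, {B, C, D}, {C, D}, {B, D}, ∅, {A, B, C, D}, {A, B}, {A, C}, {A, C, D}.
{B} is not among them.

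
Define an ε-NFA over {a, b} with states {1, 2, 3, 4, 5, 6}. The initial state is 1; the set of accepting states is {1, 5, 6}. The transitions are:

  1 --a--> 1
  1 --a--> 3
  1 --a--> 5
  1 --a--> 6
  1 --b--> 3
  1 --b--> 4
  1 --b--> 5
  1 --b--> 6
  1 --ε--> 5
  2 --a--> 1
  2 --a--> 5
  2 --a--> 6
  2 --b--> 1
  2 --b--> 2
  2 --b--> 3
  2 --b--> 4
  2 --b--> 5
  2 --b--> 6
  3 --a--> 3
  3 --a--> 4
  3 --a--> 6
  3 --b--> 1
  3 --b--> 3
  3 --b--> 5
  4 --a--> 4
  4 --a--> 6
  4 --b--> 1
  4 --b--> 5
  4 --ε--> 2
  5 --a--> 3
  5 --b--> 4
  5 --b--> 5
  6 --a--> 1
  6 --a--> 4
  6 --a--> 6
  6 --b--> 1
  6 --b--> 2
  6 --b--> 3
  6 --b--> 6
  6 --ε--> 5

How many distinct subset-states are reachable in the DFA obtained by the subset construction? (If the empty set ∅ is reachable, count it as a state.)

4

Start state of the DFA: {1, 5} (ε-closure of the NFA start).
{1, 5} --a--> {1, 3, 5, 6}  [new]
{1, 5} --b--> {2, 3, 4, 5, 6}  [new]
{1, 3, 5, 6} --a--> {1, 2, 3, 4, 5, 6}  [new]
{1, 3, 5, 6} --b--> {1, 2, 3, 4, 5, 6}  [seen]
{2, 3, 4, 5, 6} --a--> {1, 2, 3, 4, 5, 6}  [seen]
{2, 3, 4, 5, 6} --b--> {1, 2, 3, 4, 5, 6}  [seen]
{1, 2, 3, 4, 5, 6} --a--> {1, 2, 3, 4, 5, 6}  [seen]
{1, 2, 3, 4, 5, 6} --b--> {1, 2, 3, 4, 5, 6}  [seen]
Reachable DFA states: {1, 5}, {1, 3, 5, 6}, {2, 3, 4, 5, 6}, {1, 2, 3, 4, 5, 6}.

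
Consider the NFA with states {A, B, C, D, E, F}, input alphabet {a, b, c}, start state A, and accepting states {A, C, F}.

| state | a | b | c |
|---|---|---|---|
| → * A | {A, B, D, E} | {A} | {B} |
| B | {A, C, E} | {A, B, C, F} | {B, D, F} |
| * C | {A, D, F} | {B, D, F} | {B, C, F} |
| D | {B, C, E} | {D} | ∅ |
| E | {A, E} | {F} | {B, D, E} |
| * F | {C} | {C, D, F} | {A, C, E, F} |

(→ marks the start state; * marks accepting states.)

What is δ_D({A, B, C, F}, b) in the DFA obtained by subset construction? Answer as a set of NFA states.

{A, B, C, D, F}

δ(A,b) = {A}; δ(B,b) = {A, B, C, F}; δ(C,b) = {B, D, F}; δ(F,b) = {C, D, F}.
Union: {A, B, C, D, F}.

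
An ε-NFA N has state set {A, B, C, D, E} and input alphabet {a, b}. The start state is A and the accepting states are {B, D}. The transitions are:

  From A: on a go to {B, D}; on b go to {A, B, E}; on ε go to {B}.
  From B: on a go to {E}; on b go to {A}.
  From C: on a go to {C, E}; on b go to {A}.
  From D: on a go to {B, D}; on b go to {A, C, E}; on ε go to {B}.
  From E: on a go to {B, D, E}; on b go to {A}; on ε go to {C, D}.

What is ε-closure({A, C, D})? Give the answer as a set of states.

{A, B, C, D}

Begin with {A, C, D}.
A →ε {B}; add B.
ε-closure = {A, B, C, D}.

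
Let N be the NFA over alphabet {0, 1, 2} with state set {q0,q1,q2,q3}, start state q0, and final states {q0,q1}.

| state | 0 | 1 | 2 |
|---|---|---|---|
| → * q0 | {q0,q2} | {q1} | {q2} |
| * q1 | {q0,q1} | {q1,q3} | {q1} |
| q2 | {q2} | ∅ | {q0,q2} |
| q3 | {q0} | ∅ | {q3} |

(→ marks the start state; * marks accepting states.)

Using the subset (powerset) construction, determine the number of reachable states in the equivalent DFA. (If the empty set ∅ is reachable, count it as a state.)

Start state of the DFA: {q0}.
{q0} --0--> {q0,q2}  [new]
{q0} --1--> {q1}  [new]
{q0} --2--> {q2}  [new]
{q0,q2} --0--> {q0,q2}  [seen]
{q0,q2} --1--> {q1}  [seen]
{q0,q2} --2--> {q0,q2}  [seen]
{q1} --0--> {q0,q1}  [new]
{q1} --1--> {q1,q3}  [new]
{q1} --2--> {q1}  [seen]
{q2} --0--> {q2}  [seen]
{q2} --1--> ∅  [new]
{q2} --2--> {q0,q2}  [seen]
{q0,q1} --0--> {q0,q1,q2}  [new]
{q0,q1} --1--> {q1,q3}  [seen]
{q0,q1} --2--> {q1,q2}  [new]
{q1,q3} --0--> {q0,q1}  [seen]
{q1,q3} --1--> {q1,q3}  [seen]
{q1,q3} --2--> {q1,q3}  [seen]
∅ --0--> ∅  [seen]
∅ --1--> ∅  [seen]
∅ --2--> ∅  [seen]
{q0,q1,q2} --0--> {q0,q1,q2}  [seen]
{q0,q1,q2} --1--> {q1,q3}  [seen]
{q0,q1,q2} --2--> {q0,q1,q2}  [seen]
{q1,q2} --0--> {q0,q1,q2}  [seen]
{q1,q2} --1--> {q1,q3}  [seen]
{q1,q2} --2--> {q0,q1,q2}  [seen]
Reachable DFA states: {q0}, {q0,q2}, {q1}, {q2}, {q0,q1}, {q1,q3}, ∅, {q0,q1,q2}, {q1,q2}.

9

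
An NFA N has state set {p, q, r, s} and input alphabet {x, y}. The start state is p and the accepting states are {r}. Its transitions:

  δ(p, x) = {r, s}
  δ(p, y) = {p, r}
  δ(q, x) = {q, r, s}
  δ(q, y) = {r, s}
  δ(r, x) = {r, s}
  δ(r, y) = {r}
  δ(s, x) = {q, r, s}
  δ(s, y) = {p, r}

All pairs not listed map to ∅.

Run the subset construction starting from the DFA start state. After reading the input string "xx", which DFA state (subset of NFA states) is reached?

{q, r, s}

Start: {p}.
δ(p,x) = {r, s}.
Union: {r, s}.
After x: {r, s}.
δ(r,x) = {r, s}; δ(s,x) = {q, r, s}.
Union: {q, r, s}.
After x: {q, r, s}.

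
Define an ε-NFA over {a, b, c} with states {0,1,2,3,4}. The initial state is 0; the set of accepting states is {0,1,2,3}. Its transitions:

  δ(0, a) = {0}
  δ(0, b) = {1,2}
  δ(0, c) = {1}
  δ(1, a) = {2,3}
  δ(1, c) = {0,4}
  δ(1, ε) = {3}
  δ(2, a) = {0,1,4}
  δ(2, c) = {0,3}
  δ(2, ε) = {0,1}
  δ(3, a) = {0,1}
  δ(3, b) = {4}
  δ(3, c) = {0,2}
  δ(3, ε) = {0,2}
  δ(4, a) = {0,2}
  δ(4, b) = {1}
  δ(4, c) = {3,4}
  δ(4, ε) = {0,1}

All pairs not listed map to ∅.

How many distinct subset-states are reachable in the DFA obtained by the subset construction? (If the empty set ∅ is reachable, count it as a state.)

3

Start state of the DFA: {0} (ε-closure of the NFA start).
{0} --a--> {0}  [seen]
{0} --b--> {0,1,2,3}  [new]
{0} --c--> {0,1,2,3}  [seen]
{0,1,2,3} --a--> {0,1,2,3,4}  [new]
{0,1,2,3} --b--> {0,1,2,3,4}  [seen]
{0,1,2,3} --c--> {0,1,2,3,4}  [seen]
{0,1,2,3,4} --a--> {0,1,2,3,4}  [seen]
{0,1,2,3,4} --b--> {0,1,2,3,4}  [seen]
{0,1,2,3,4} --c--> {0,1,2,3,4}  [seen]
Reachable DFA states: {0}, {0,1,2,3}, {0,1,2,3,4}.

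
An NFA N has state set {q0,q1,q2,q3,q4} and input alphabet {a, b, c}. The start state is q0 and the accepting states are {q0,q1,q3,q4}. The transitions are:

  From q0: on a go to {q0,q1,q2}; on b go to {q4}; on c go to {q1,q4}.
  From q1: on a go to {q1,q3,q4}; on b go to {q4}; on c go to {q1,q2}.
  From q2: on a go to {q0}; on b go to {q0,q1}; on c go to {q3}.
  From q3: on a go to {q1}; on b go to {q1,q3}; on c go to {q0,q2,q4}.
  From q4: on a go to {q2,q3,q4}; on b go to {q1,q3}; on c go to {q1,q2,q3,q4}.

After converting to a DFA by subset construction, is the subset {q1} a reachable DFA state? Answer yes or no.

Start state of the DFA: {q0}.
{q0} --a--> {q0,q1,q2}  [new]
{q0} --b--> {q4}  [new]
{q0} --c--> {q1,q4}  [new]
{q0,q1,q2} --a--> {q0,q1,q2,q3,q4}  [new]
{q0,q1,q2} --b--> {q0,q1,q4}  [new]
{q0,q1,q2} --c--> {q1,q2,q3,q4}  [new]
{q4} --a--> {q2,q3,q4}  [new]
{q4} --b--> {q1,q3}  [new]
{q4} --c--> {q1,q2,q3,q4}  [seen]
{q1,q4} --a--> {q1,q2,q3,q4}  [seen]
{q1,q4} --b--> {q1,q3,q4}  [new]
{q1,q4} --c--> {q1,q2,q3,q4}  [seen]
{q0,q1,q2,q3,q4} --a--> {q0,q1,q2,q3,q4}  [seen]
{q0,q1,q2,q3,q4} --b--> {q0,q1,q3,q4}  [new]
{q0,q1,q2,q3,q4} --c--> {q0,q1,q2,q3,q4}  [seen]
{q0,q1,q4} --a--> {q0,q1,q2,q3,q4}  [seen]
{q0,q1,q4} --b--> {q1,q3,q4}  [seen]
{q0,q1,q4} --c--> {q1,q2,q3,q4}  [seen]
{q1,q2,q3,q4} --a--> {q0,q1,q2,q3,q4}  [seen]
{q1,q2,q3,q4} --b--> {q0,q1,q3,q4}  [seen]
{q1,q2,q3,q4} --c--> {q0,q1,q2,q3,q4}  [seen]
{q2,q3,q4} --a--> {q0,q1,q2,q3,q4}  [seen]
{q2,q3,q4} --b--> {q0,q1,q3}  [new]
{q2,q3,q4} --c--> {q0,q1,q2,q3,q4}  [seen]
{q1,q3} --a--> {q1,q3,q4}  [seen]
{q1,q3} --b--> {q1,q3,q4}  [seen]
{q1,q3} --c--> {q0,q1,q2,q4}  [new]
{q1,q3,q4} --a--> {q1,q2,q3,q4}  [seen]
{q1,q3,q4} --b--> {q1,q3,q4}  [seen]
{q1,q3,q4} --c--> {q0,q1,q2,q3,q4}  [seen]
{q0,q1,q3,q4} --a--> {q0,q1,q2,q3,q4}  [seen]
{q0,q1,q3,q4} --b--> {q1,q3,q4}  [seen]
{q0,q1,q3,q4} --c--> {q0,q1,q2,q3,q4}  [seen]
{q0,q1,q3} --a--> {q0,q1,q2,q3,q4}  [seen]
{q0,q1,q3} --b--> {q1,q3,q4}  [seen]
{q0,q1,q3} --c--> {q0,q1,q2,q4}  [seen]
{q0,q1,q2,q4} --a--> {q0,q1,q2,q3,q4}  [seen]
{q0,q1,q2,q4} --b--> {q0,q1,q3,q4}  [seen]
{q0,q1,q2,q4} --c--> {q1,q2,q3,q4}  [seen]
Reachable DFA states: {q0}, {q0,q1,q2}, {q4}, {q1,q4}, {q0,q1,q2,q3,q4}, {q0,q1,q4}, {q1,q2,q3,q4}, {q2,q3,q4}, {q1,q3}, {q1,q3,q4}, {q0,q1,q3,q4}, {q0,q1,q3}, {q0,q1,q2,q4}.
{q1} is not among them.

no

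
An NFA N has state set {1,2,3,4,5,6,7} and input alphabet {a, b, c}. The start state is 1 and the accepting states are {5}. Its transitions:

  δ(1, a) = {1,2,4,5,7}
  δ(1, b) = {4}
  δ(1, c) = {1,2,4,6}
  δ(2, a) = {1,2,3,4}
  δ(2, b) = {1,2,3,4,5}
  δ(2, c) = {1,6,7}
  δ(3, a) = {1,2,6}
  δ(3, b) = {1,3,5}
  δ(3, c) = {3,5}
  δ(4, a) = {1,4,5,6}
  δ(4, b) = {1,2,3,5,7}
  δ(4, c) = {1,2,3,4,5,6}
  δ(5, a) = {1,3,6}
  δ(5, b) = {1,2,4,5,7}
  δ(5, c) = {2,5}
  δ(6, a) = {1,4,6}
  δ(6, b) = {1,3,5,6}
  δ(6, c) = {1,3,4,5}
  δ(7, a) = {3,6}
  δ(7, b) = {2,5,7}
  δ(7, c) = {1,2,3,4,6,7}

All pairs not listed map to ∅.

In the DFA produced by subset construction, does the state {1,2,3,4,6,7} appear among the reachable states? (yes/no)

Start state of the DFA: {1}.
{1} --a--> {1,2,4,5,7}  [new]
{1} --b--> {4}  [new]
{1} --c--> {1,2,4,6}  [new]
{1,2,4,5,7} --a--> {1,2,3,4,5,6,7}  [new]
{1,2,4,5,7} --b--> {1,2,3,4,5,7}  [new]
{1,2,4,5,7} --c--> {1,2,3,4,5,6,7}  [seen]
{4} --a--> {1,4,5,6}  [new]
{4} --b--> {1,2,3,5,7}  [new]
{4} --c--> {1,2,3,4,5,6}  [new]
{1,2,4,6} --a--> {1,2,3,4,5,6,7}  [seen]
{1,2,4,6} --b--> {1,2,3,4,5,6,7}  [seen]
{1,2,4,6} --c--> {1,2,3,4,5,6,7}  [seen]
{1,2,3,4,5,6,7} --a--> {1,2,3,4,5,6,7}  [seen]
{1,2,3,4,5,6,7} --b--> {1,2,3,4,5,6,7}  [seen]
{1,2,3,4,5,6,7} --c--> {1,2,3,4,5,6,7}  [seen]
{1,2,3,4,5,7} --a--> {1,2,3,4,5,6,7}  [seen]
{1,2,3,4,5,7} --b--> {1,2,3,4,5,7}  [seen]
{1,2,3,4,5,7} --c--> {1,2,3,4,5,6,7}  [seen]
{1,4,5,6} --a--> {1,2,3,4,5,6,7}  [seen]
{1,4,5,6} --b--> {1,2,3,4,5,6,7}  [seen]
{1,4,5,6} --c--> {1,2,3,4,5,6}  [seen]
{1,2,3,5,7} --a--> {1,2,3,4,5,6,7}  [seen]
{1,2,3,5,7} --b--> {1,2,3,4,5,7}  [seen]
{1,2,3,5,7} --c--> {1,2,3,4,5,6,7}  [seen]
{1,2,3,4,5,6} --a--> {1,2,3,4,5,6,7}  [seen]
{1,2,3,4,5,6} --b--> {1,2,3,4,5,6,7}  [seen]
{1,2,3,4,5,6} --c--> {1,2,3,4,5,6,7}  [seen]
Reachable DFA states: {1}, {1,2,4,5,7}, {4}, {1,2,4,6}, {1,2,3,4,5,6,7}, {1,2,3,4,5,7}, {1,4,5,6}, {1,2,3,5,7}, {1,2,3,4,5,6}.
{1,2,3,4,6,7} is not among them.

no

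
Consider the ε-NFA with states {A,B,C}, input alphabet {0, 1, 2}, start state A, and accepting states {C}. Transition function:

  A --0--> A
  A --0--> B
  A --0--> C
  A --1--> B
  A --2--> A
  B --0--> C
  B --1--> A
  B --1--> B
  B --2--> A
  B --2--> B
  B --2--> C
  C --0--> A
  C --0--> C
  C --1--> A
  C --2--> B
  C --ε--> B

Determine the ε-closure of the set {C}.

{B,C}

Begin with {C}.
C →ε {B}; add B.
ε-closure = {B,C}.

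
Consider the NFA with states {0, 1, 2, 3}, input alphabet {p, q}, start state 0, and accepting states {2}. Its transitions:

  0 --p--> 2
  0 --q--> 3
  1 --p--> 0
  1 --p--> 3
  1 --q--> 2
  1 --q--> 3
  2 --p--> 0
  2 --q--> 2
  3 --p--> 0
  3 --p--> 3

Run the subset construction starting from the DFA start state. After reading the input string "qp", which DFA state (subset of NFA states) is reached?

{0, 3}

Start: {0}.
δ(0,q) = {3}.
Union: {3}.
After q: {3}.
δ(3,p) = {0, 3}.
Union: {0, 3}.
After p: {0, 3}.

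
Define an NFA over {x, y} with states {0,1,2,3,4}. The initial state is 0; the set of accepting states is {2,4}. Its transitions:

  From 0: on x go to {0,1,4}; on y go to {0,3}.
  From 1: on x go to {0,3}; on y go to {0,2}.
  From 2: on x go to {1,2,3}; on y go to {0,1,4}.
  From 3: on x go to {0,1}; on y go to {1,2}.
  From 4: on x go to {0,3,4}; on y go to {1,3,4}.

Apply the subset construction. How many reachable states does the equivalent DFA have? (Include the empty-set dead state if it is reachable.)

6

Start state of the DFA: {0}.
{0} --x--> {0,1,4}  [new]
{0} --y--> {0,3}  [new]
{0,1,4} --x--> {0,1,3,4}  [new]
{0,1,4} --y--> {0,1,2,3,4}  [new]
{0,3} --x--> {0,1,4}  [seen]
{0,3} --y--> {0,1,2,3}  [new]
{0,1,3,4} --x--> {0,1,3,4}  [seen]
{0,1,3,4} --y--> {0,1,2,3,4}  [seen]
{0,1,2,3,4} --x--> {0,1,2,3,4}  [seen]
{0,1,2,3,4} --y--> {0,1,2,3,4}  [seen]
{0,1,2,3} --x--> {0,1,2,3,4}  [seen]
{0,1,2,3} --y--> {0,1,2,3,4}  [seen]
Reachable DFA states: {0}, {0,1,4}, {0,3}, {0,1,3,4}, {0,1,2,3,4}, {0,1,2,3}.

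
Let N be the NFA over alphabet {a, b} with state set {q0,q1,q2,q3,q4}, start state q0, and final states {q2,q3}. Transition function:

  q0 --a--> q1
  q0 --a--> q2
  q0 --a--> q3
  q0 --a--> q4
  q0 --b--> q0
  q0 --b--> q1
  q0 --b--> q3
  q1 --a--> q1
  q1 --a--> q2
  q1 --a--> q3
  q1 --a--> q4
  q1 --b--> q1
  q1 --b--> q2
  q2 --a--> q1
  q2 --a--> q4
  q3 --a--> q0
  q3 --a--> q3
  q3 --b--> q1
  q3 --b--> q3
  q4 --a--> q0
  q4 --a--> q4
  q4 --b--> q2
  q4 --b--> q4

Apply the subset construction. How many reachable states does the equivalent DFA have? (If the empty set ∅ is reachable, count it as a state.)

5

Start state of the DFA: {q0}.
{q0} --a--> {q1,q2,q3,q4}  [new]
{q0} --b--> {q0,q1,q3}  [new]
{q1,q2,q3,q4} --a--> {q0,q1,q2,q3,q4}  [new]
{q1,q2,q3,q4} --b--> {q1,q2,q3,q4}  [seen]
{q0,q1,q3} --a--> {q0,q1,q2,q3,q4}  [seen]
{q0,q1,q3} --b--> {q0,q1,q2,q3}  [new]
{q0,q1,q2,q3,q4} --a--> {q0,q1,q2,q3,q4}  [seen]
{q0,q1,q2,q3,q4} --b--> {q0,q1,q2,q3,q4}  [seen]
{q0,q1,q2,q3} --a--> {q0,q1,q2,q3,q4}  [seen]
{q0,q1,q2,q3} --b--> {q0,q1,q2,q3}  [seen]
Reachable DFA states: {q0}, {q1,q2,q3,q4}, {q0,q1,q3}, {q0,q1,q2,q3,q4}, {q0,q1,q2,q3}.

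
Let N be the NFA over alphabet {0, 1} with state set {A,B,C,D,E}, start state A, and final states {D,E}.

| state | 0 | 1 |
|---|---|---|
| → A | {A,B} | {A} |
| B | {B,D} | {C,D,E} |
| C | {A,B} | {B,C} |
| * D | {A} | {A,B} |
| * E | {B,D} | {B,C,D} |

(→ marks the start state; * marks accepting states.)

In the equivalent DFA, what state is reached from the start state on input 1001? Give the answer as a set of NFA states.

{A,B,C,D,E}

Start: {A}.
δ(A,1) = {A}.
Union: {A}.
After 1: {A}.
δ(A,0) = {A,B}.
Union: {A,B}.
After 0: {A,B}.
δ(A,0) = {A,B}; δ(B,0) = {B,D}.
Union: {A,B,D}.
After 0: {A,B,D}.
δ(A,1) = {A}; δ(B,1) = {C,D,E}; δ(D,1) = {A,B}.
Union: {A,B,C,D,E}.
After 1: {A,B,C,D,E}.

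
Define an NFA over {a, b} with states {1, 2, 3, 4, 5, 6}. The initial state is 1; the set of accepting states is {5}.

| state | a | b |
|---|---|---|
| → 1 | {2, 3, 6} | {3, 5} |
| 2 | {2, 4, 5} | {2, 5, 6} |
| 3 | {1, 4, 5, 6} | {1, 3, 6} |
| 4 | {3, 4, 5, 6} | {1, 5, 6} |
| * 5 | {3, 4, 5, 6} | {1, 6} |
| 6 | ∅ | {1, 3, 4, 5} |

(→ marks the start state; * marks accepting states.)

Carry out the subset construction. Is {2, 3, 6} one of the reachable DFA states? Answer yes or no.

yes

Start state of the DFA: {1}.
{1} --a--> {2, 3, 6}  [new]
{1} --b--> {3, 5}  [new]
{2, 3, 6} --a--> {1, 2, 4, 5, 6}  [new]
{2, 3, 6} --b--> {1, 2, 3, 4, 5, 6}  [new]
{3, 5} --a--> {1, 3, 4, 5, 6}  [new]
{3, 5} --b--> {1, 3, 6}  [new]
{1, 2, 4, 5, 6} --a--> {2, 3, 4, 5, 6}  [new]
{1, 2, 4, 5, 6} --b--> {1, 2, 3, 4, 5, 6}  [seen]
{1, 2, 3, 4, 5, 6} --a--> {1, 2, 3, 4, 5, 6}  [seen]
{1, 2, 3, 4, 5, 6} --b--> {1, 2, 3, 4, 5, 6}  [seen]
{1, 3, 4, 5, 6} --a--> {1, 2, 3, 4, 5, 6}  [seen]
{1, 3, 4, 5, 6} --b--> {1, 3, 4, 5, 6}  [seen]
{1, 3, 6} --a--> {1, 2, 3, 4, 5, 6}  [seen]
{1, 3, 6} --b--> {1, 3, 4, 5, 6}  [seen]
{2, 3, 4, 5, 6} --a--> {1, 2, 3, 4, 5, 6}  [seen]
{2, 3, 4, 5, 6} --b--> {1, 2, 3, 4, 5, 6}  [seen]
Reachable DFA states: {1}, {2, 3, 6}, {3, 5}, {1, 2, 4, 5, 6}, {1, 2, 3, 4, 5, 6}, {1, 3, 4, 5, 6}, {1, 3, 6}, {2, 3, 4, 5, 6}.
{2, 3, 6} is among them.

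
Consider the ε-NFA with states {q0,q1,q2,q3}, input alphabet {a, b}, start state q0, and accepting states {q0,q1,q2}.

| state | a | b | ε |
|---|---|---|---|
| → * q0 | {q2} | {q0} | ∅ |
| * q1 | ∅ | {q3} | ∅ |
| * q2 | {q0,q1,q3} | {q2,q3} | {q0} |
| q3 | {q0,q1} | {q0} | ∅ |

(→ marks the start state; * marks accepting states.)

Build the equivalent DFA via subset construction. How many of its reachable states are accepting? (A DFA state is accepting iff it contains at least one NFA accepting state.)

4

Start state of the DFA: {q0} (ε-closure of the NFA start).
{q0} --a--> {q0,q2}  [new]
{q0} --b--> {q0}  [seen]
{q0,q2} --a--> {q0,q1,q2,q3}  [new]
{q0,q2} --b--> {q0,q2,q3}  [new]
{q0,q1,q2,q3} --a--> {q0,q1,q2,q3}  [seen]
{q0,q1,q2,q3} --b--> {q0,q2,q3}  [seen]
{q0,q2,q3} --a--> {q0,q1,q2,q3}  [seen]
{q0,q2,q3} --b--> {q0,q2,q3}  [seen]
Reachable DFA states: {q0}, {q0,q2}, {q0,q1,q2,q3}, {q0,q2,q3}.
Accepting DFA states (contain an NFA accepting state): {q0}, {q0,q2}, {q0,q1,q2,q3}, {q0,q2,q3}.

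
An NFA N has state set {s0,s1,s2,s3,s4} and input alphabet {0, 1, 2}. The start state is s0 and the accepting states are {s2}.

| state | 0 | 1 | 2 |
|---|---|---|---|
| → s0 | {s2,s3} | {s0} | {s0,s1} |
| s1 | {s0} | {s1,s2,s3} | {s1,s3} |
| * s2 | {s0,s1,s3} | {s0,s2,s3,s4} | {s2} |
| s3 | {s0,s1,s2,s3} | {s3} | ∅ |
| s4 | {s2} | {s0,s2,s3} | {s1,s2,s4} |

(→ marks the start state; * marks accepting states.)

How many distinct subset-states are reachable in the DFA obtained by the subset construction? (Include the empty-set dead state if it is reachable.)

Start state of the DFA: {s0}.
{s0} --0--> {s2,s3}  [new]
{s0} --1--> {s0}  [seen]
{s0} --2--> {s0,s1}  [new]
{s2,s3} --0--> {s0,s1,s2,s3}  [new]
{s2,s3} --1--> {s0,s2,s3,s4}  [new]
{s2,s3} --2--> {s2}  [new]
{s0,s1} --0--> {s0,s2,s3}  [new]
{s0,s1} --1--> {s0,s1,s2,s3}  [seen]
{s0,s1} --2--> {s0,s1,s3}  [new]
{s0,s1,s2,s3} --0--> {s0,s1,s2,s3}  [seen]
{s0,s1,s2,s3} --1--> {s0,s1,s2,s3,s4}  [new]
{s0,s1,s2,s3} --2--> {s0,s1,s2,s3}  [seen]
{s0,s2,s3,s4} --0--> {s0,s1,s2,s3}  [seen]
{s0,s2,s3,s4} --1--> {s0,s2,s3,s4}  [seen]
{s0,s2,s3,s4} --2--> {s0,s1,s2,s4}  [new]
{s2} --0--> {s0,s1,s3}  [seen]
{s2} --1--> {s0,s2,s3,s4}  [seen]
{s2} --2--> {s2}  [seen]
{s0,s2,s3} --0--> {s0,s1,s2,s3}  [seen]
{s0,s2,s3} --1--> {s0,s2,s3,s4}  [seen]
{s0,s2,s3} --2--> {s0,s1,s2}  [new]
{s0,s1,s3} --0--> {s0,s1,s2,s3}  [seen]
{s0,s1,s3} --1--> {s0,s1,s2,s3}  [seen]
{s0,s1,s3} --2--> {s0,s1,s3}  [seen]
{s0,s1,s2,s3,s4} --0--> {s0,s1,s2,s3}  [seen]
{s0,s1,s2,s3,s4} --1--> {s0,s1,s2,s3,s4}  [seen]
{s0,s1,s2,s3,s4} --2--> {s0,s1,s2,s3,s4}  [seen]
{s0,s1,s2,s4} --0--> {s0,s1,s2,s3}  [seen]
{s0,s1,s2,s4} --1--> {s0,s1,s2,s3,s4}  [seen]
{s0,s1,s2,s4} --2--> {s0,s1,s2,s3,s4}  [seen]
{s0,s1,s2} --0--> {s0,s1,s2,s3}  [seen]
{s0,s1,s2} --1--> {s0,s1,s2,s3,s4}  [seen]
{s0,s1,s2} --2--> {s0,s1,s2,s3}  [seen]
Reachable DFA states: {s0}, {s2,s3}, {s0,s1}, {s0,s1,s2,s3}, {s0,s2,s3,s4}, {s2}, {s0,s2,s3}, {s0,s1,s3}, {s0,s1,s2,s3,s4}, {s0,s1,s2,s4}, {s0,s1,s2}.

11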